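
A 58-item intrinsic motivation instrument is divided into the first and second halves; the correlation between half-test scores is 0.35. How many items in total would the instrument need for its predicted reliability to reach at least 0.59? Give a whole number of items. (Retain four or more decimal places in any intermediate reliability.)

78

r_full = 2(0.35)/(1 + 0.35) = 0.5185
n = r_tgt(1 − r_full) / [r_full(1 − r_tgt)] = 0.59 × 0.4815 / (0.5185 × 0.41) ≈ 1.3363
Items = 1.3363 × 58 ≈ 77.51 → 78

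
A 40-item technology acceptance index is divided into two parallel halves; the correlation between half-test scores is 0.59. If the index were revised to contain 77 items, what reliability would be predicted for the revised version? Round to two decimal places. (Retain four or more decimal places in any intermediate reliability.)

0.85

Full-test reliability from the split-half r: r_full = 2(0.59)/(1 + 0.59) = 0.7421
Then adjust to 77 items: n = 77/40 = 1.9250
r_new = n·r_full / (1 + (n − 1)·r_full) = 1.4285 / 1.6864 ≈ 0.8471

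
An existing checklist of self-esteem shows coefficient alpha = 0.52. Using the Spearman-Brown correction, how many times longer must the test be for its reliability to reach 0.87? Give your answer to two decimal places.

6.18

n = 0.87 × (1 − 0.52) / [ 0.52 × (1 − 0.87) ]
  = 0.4176 / 0.0676 = 6.1775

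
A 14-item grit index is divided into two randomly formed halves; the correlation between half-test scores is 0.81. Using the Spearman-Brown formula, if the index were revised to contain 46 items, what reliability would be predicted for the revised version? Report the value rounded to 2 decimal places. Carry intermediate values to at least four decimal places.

Full-test reliability from the split-half r: r_full = 2(0.81)/(1 + 0.81) = 0.8950
Then adjust to 46 items: n = 46/14 = 3.2857
r_new = n·r_full / (1 + (n − 1)·r_full) = 2.9407 / 3.0457 ≈ 0.9655

0.97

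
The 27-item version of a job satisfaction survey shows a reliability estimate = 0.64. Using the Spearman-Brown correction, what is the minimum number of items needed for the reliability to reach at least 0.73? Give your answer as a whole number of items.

Invert Spearman-Brown to solve for n:
n = r*(1 − r) / [ r (1 − r*) ]
n = 0.73 × (1 − 0.64) / [ 0.64 × (1 − 0.73) ]
n = 0.2628 / 0.1728 ≈ 1.5208
1.5208 × 27 = 41.06 → 42 items

42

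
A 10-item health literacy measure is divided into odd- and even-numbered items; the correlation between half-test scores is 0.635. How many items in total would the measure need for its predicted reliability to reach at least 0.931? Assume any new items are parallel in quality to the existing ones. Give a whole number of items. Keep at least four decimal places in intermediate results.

39

r_full = 2(0.635)/(1 + 0.635) = 0.7768
n = r_tgt(1 − r_full) / [r_full(1 − r_tgt)] = 0.931 × 0.2232 / (0.7768 × 0.069) ≈ 3.8769
Required items = 3.8769 × 10 = 38.77, so 39 items.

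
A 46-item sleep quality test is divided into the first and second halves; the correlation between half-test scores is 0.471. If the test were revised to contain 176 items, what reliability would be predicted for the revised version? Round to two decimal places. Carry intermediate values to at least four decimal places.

Spearman-Brown correction (n = 2): r_full = 2·0.471/(1 + 0.471) = 0.6404
Then adjust to 176 items: n = 176/46 = 3.8261
r_new = n·r_full / (1 + (n − 1)·r_full) = 2.4502 / 2.8098 ≈ 0.8720

0.87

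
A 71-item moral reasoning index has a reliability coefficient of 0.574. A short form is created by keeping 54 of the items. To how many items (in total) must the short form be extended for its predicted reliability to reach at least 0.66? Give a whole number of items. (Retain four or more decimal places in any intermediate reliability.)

Short-form reliability: n = 54/71 = 0.7606; r_54 = n·r/(1+(n−1)r) ≈ 0.5061
Then solve for n' with r_old = 0.5061, r_target = 0.66: n' = 0.66(1 − 0.5061)/[0.5061(1 − 0.66)] = 1.8944
Items = 1.8944 × 54 ≈ 102.30 → 103

103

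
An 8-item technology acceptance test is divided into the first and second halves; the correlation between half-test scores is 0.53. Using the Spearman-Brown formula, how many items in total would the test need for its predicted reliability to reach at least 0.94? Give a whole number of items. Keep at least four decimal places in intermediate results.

r_full = 2(0.53)/(1 + 0.53) = 0.6928
n = r_tgt(1 − r_full) / [r_full(1 − r_tgt)] = 0.94 × 0.3072 / (0.6928 × 0.06) ≈ 6.9469
Required items = 6.9469 × 8 = 55.58, so 56 items.

56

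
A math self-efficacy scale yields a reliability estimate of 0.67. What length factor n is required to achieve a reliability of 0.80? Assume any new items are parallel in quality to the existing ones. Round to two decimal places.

1.97

n = [0.80 × 0.33] / [0.67 × 0.20]
n = 0.2640 / 0.1340 ≈ 1.9701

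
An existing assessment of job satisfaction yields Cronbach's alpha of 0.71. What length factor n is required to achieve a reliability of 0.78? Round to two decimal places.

Spearman-Brown solved for the length factor n:
n = r_target (1 − r_old) / [ r_old (1 − r_target) ]
n = 0.78 × (1 − 0.71) / [ 0.71 × (1 − 0.78) ]
  = 0.2262 / 0.1562 = 1.4481

1.45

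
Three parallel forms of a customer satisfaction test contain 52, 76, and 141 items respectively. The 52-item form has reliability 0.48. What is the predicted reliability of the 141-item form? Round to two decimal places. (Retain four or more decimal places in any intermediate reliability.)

The 76-item form is not needed; work directly from the 52-item form with n = 141/52 = 2.7115.
r_{141} = n·r / (1 + (n − 1)·r) = 1.3015 / 1.8215 ≈ 0.7145

0.71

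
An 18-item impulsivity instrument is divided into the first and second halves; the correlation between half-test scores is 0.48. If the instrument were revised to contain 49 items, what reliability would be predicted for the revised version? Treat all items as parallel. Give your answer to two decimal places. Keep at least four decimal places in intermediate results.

0.83

First correct the split-half correlation to full-test reliability: r_full = 2 × 0.48 / (1 + 0.48) ≈ 0.6486
Length factor from 18 to 49 items: n = 49/18 = 2.7222
r_new = n·r_full / (1 + (n − 1)·r_full) = 1.7656 / 2.1170 ≈ 0.8340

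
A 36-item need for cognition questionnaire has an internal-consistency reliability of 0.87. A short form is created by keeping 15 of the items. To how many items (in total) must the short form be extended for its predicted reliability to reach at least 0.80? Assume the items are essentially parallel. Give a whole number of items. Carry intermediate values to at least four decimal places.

Short-form reliability: n = 15/36 = 0.4167; r_15 = n·r/(1+(n−1)r) ≈ 0.7361
Then solve for n' with r_old = 0.7361, r_target = 0.80: n' = 0.80(1 − 0.7361)/[0.7361(1 − 0.80)] = 1.4340
Total items = 1.4340 × 15 = 21.51, rounded up to 22.

22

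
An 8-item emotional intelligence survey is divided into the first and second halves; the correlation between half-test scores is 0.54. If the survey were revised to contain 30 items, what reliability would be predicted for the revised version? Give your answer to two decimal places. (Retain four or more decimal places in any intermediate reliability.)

First correct the split-half correlation to full-test reliability: r_full = 2 × 0.54 / (1 + 0.54) ≈ 0.7013
Length factor from 8 to 30 items: n = 30/8 = 3.7500
r_new = n·r_full / (1 + (n − 1)·r_full) = 2.6299 / 2.9286 ≈ 0.8980

0.90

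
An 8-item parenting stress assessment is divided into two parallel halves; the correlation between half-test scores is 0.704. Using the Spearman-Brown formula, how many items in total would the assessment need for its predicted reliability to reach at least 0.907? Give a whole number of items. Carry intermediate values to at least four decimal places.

r_full = 2(0.704)/(1 + 0.704) = 0.8263
n = r_tgt(1 − r_full) / [r_full(1 − r_tgt)] = 0.907 × 0.1737 / (0.8263 × 0.093) ≈ 2.0502
Required items = 2.0502 × 8 = 16.40, so 17 items.

17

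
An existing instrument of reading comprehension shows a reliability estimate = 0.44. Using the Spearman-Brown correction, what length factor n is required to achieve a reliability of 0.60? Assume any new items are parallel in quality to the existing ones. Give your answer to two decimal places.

n = [0.60 × 0.56] / [0.44 × 0.40]
  = 0.3360 / 0.1760 = 1.9091

1.91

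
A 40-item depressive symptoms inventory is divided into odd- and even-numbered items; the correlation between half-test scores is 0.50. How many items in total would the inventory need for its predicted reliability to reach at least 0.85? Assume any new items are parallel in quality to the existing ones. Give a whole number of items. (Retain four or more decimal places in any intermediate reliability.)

114

r_full = 2(0.50)/(1 + 0.50) = 0.6667
n = r_tgt(1 − r_full) / [r_full(1 − r_tgt)] = 0.85 × 0.3333 / (0.6667 × 0.15) ≈ 2.8329
Items = 2.8329 × 40 ≈ 113.32 → 114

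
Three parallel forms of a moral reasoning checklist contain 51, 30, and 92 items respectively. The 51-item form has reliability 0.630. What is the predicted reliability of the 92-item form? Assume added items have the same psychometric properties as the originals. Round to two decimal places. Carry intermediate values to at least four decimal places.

The 30-item form is not needed; work directly from the 51-item form with n = 92/51 = 1.8039.
r_{92} = n·r / (1 + (n − 1)·r) = 1.1365 / 1.5065 ≈ 0.7544

0.75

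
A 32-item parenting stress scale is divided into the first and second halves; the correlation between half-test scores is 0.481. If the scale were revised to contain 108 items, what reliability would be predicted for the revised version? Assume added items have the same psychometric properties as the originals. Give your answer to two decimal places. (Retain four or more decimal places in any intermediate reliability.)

First correct the split-half correlation to full-test reliability: r_full = 2 × 0.481 / (1 + 0.481) ≈ 0.6496
Then adjust to 108 items: n = 108/32 = 3.3750
r_new = n·r_full / (1 + (n − 1)·r_full) = 2.1924 / 2.5428 ≈ 0.8622

0.86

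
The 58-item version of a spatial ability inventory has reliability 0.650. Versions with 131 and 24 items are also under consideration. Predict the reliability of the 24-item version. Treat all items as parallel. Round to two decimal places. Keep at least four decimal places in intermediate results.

0.43

Only the ratio of lengths matters: n = 24/58 = 0.4138
r_{24} = n·r / (1 + (n − 1)·r) = 0.2690 / 0.6190 ≈ 0.4346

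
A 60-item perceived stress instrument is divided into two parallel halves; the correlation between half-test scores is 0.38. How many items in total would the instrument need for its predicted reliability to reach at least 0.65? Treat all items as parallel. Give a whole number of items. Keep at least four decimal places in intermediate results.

r_full = 2(0.38)/(1 + 0.38) = 0.5507
Solve Spearman-Brown for n: n = 0.65(1 − 0.5507) / [0.5507(1 − 0.65)] = 1.5152
Required items = 1.5152 × 60 = 90.91, so 91 items.

91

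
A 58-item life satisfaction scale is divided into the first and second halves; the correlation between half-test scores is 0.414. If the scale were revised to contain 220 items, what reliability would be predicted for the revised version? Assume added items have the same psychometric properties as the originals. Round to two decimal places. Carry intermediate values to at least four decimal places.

0.84

Full-test reliability from the split-half r: r_full = 2(0.414)/(1 + 0.414) = 0.5856
Then adjust to 220 items: n = 220/58 = 3.7931
r_new = n·r_full / (1 + (n − 1)·r_full) = 2.2212 / 2.6356 ≈ 0.8428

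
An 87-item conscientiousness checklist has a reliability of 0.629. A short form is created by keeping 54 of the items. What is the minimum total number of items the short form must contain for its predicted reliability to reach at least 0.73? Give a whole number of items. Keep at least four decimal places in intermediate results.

First, r for the 54-item form: n = 54/87 = 0.6207, so r_54 = 0.6207·0.629/(1 + (0.6207 − 1)·0.629) = 0.5128
Then solve for n' with r_old = 0.5128, r_target = 0.73: n' = 0.73(1 − 0.5128)/[0.5128(1 − 0.73)] = 2.5687
Items = 2.5687 × 54 ≈ 138.71 → 139

139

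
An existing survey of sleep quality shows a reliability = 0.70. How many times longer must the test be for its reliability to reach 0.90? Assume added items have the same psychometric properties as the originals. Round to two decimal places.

3.86

Invert Spearman-Brown to solve for n:
n = r_target (1 − r_old) / [ r_old (1 − r_target) ]
n = [0.90 × 0.30] / [0.70 × 0.10]
  = 0.2700 / 0.0700 = 3.8571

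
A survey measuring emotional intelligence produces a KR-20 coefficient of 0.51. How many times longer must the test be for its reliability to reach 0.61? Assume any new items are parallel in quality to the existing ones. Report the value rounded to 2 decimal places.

Invert Spearman-Brown to solve for n:
n = r*(1 − r) / [ r (1 − r*) ]
n = [0.61 × 0.49] / [0.51 × 0.39]
  = 0.2989 / 0.1989 = 1.5028

1.50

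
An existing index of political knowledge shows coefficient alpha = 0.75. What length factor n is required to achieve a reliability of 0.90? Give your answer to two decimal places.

3.00

Rearranging the Spearman-Brown formula for n,
n = r*(1 − r) / [ r (1 − r*) ]
n = 0.90 × (1 − 0.75) / [ 0.75 × (1 − 0.90) ]
n = 0.2250 / 0.0750 ≈ 3.0000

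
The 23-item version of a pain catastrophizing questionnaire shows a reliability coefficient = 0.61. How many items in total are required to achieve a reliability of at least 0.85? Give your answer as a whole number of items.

Invert Spearman-Brown to solve for n:
n = r_target (1 − r_old) / [ r_old (1 − r_target) ]
n = 0.85 × (1 − 0.61) / [ 0.61 × (1 − 0.85) ]
n = 0.3315 / 0.0915 ≈ 3.6230
Items needed = n × 23 = 3.6230 × 23 ≈ 83.33 → round up to 84

84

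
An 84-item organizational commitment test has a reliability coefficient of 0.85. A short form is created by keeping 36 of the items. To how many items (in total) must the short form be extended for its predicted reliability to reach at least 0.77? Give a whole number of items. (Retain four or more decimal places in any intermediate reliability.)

50

Short-form reliability: n = 36/84 = 0.4286; r_36 = n·r/(1+(n−1)r) ≈ 0.7083
Length factor from the short form to reach 0.77: n' = 0.77(1 − 0.7083) / [0.7083(1 − 0.77)] ≈ 1.3787
Total items = 1.3787 × 36 = 49.63, rounded up to 50.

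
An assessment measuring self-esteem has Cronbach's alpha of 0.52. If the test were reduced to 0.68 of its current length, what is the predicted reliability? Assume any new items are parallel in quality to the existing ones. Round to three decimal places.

0.424

r_new = 0.68·0.52 / [1 + (0.68 − 1)·0.52]
r_new = 0.3536 / 0.8336 ≈ 0.4242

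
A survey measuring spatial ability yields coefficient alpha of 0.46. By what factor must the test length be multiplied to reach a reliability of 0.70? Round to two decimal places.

Spearman-Brown solved for the length factor n:
n = r*(1 − r) / [ r (1 − r*) ]
n = [0.70 × 0.54] / [0.46 × 0.30]
n = 0.3780 / 0.1380 ≈ 2.7391

2.74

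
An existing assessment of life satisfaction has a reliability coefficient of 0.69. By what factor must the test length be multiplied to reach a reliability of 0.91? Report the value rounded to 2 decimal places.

n = 0.91(1 − 0.69) / [0.69(1 − 0.91)]
  = 0.2821 / 0.0621 = 4.5427

4.54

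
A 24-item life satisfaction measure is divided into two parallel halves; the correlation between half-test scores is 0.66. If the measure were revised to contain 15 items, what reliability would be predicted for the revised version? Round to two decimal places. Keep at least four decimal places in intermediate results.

First correct the split-half correlation to full-test reliability: r_full = 2 × 0.66 / (1 + 0.66) ≈ 0.7952
Length factor from 24 to 15 items: n = 15/24 = 0.6250
r_new = n·r_full / (1 + (n − 1)·r_full) = 0.4970 / 0.7018 ≈ 0.7082

0.71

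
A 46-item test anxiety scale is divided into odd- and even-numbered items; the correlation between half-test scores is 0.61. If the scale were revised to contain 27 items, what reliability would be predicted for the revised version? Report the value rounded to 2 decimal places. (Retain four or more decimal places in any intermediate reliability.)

0.65

Spearman-Brown correction (n = 2): r_full = 2·0.61/(1 + 0.61) = 0.7578
Then adjust to 27 items: n = 27/46 = 0.5870
r_new = n·r_full / (1 + (n − 1)·r_full) = 0.4448 / 0.6870 ≈ 0.6475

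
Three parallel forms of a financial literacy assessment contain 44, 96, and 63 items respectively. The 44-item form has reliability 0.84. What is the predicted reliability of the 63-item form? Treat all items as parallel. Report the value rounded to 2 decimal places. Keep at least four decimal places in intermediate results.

0.88

Only the ratio of lengths matters: n = 63/44 = 1.4318
r_{63} = n·r / (1 + (n − 1)·r) = 1.2027 / 1.3627 ≈ 0.8826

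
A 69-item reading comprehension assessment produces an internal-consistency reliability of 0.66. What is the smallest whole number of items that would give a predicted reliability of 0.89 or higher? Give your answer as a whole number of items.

Rearranging the Spearman-Brown formula for n,
n = r_target (1 − r_old) / [ r_old (1 − r_target) ]
n = 0.89(1 − 0.66) / [0.66(1 − 0.89)]
  = 0.3026 / 0.0726 = 4.1680
So the test needs 4.1680 × 69 ≈ 287.59 items; rounding up, 288.

288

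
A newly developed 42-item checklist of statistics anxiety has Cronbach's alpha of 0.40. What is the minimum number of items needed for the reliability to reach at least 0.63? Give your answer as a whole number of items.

108

n = 0.63(1 − 0.40) / [0.40(1 − 0.63)]
n = 0.3780 / 0.1480 ≈ 2.5541
2.5541 × 42 = 107.27 → 108 items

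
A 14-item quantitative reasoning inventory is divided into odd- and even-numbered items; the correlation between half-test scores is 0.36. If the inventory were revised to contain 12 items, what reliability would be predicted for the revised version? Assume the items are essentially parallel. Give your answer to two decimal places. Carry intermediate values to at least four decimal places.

Full-test reliability from the split-half r: r_full = 2(0.36)/(1 + 0.36) = 0.5294
Length factor from 14 to 12 items: n = 12/14 = 0.8571
r_new = n·r_full / (1 + (n − 1)·r_full) = 0.4537 / 0.9243 ≈ 0.4909

0.49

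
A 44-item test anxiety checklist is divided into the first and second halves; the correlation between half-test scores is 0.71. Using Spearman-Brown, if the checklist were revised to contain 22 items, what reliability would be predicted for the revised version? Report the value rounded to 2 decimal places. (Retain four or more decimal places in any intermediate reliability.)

0.71

Full-test reliability from the split-half r: r_full = 2(0.71)/(1 + 0.71) = 0.8304
Then adjust to 22 items: n = 22/44 = 0.5000
r_new = n·r_full / (1 + (n − 1)·r_full) = 0.4152 / 0.5848 ≈ 0.7100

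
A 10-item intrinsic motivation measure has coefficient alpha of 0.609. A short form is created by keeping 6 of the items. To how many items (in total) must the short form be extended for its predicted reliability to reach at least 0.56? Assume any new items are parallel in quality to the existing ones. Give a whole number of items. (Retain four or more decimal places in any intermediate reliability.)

Short-form reliability: n = 6/10 = 0.6000; r_6 = n·r/(1+(n−1)r) ≈ 0.4831
Then solve for n' with r_old = 0.4831, r_target = 0.56: n' = 0.56(1 − 0.4831)/[0.4831(1 − 0.56)] = 1.3618
Total items = 1.3618 × 6 = 8.17, rounded up to 9.

9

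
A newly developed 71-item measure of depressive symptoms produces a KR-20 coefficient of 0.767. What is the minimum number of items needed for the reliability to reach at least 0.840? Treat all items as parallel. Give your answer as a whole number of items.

114

Rearranging the Spearman-Brown formula for n,
n = r*(1 − r) / [ r (1 − r*) ]
n = [0.840 × 0.233] / [0.767 × 0.160]
  = 0.195720 / 0.122720 = 1.5949
1.5949 × 71 = 113.24 → 114 items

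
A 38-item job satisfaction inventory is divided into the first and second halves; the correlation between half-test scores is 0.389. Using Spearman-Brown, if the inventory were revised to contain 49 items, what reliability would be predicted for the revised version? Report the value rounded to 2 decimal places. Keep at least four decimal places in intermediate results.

Full-test reliability from the split-half r: r_full = 2(0.389)/(1 + 0.389) = 0.5601
Length factor from 38 to 49 items: n = 49/38 = 1.2895
r_new = n·r_full / (1 + (n − 1)·r_full) = 0.7222 / 1.1621 ≈ 0.6215

0.62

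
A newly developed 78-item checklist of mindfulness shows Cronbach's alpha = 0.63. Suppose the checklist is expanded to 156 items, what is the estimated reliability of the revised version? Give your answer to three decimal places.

0.773

n = 156/78 = 2
Spearman-Brown: r_new = n·r / (1 + (n − 1)·r)
r_new = (2 × 0.63) / (1 + (2 − 1) × 0.63)
     = 1.2600 / 1.6300 = 0.7730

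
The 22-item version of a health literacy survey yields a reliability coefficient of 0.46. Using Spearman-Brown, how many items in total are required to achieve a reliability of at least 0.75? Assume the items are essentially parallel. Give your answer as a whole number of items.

Invert Spearman-Brown to solve for n:
n = r*(1 − r) / [ r (1 − r*) ]
n = [0.75 × 0.54] / [0.46 × 0.25]
  = 0.4050 / 0.1150 = 3.5217
3.5217 × 22 = 77.48 → 78 items

78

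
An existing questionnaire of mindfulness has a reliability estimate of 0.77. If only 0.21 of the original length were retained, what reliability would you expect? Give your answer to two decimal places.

0.41

r_new = 0.21·0.77 / [1 + (0.21 − 1)·0.77]
r_new = 0.1617 / 0.3917 ≈ 0.4128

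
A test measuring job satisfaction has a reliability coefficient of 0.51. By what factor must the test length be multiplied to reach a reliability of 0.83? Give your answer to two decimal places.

Invert Spearman-Brown to solve for n:
n = r_target (1 − r_old) / [ r_old (1 − r_target) ]
n = 0.83(1 − 0.51) / [0.51(1 − 0.83)]
n = 0.4067 / 0.0867 ≈ 4.6909

4.69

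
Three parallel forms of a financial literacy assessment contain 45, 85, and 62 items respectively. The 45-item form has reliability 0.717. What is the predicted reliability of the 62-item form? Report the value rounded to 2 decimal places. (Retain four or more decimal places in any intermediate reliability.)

Only the ratio of lengths matters: n = 62/45 = 1.3778
r_{62} = n·r / (1 + (n − 1)·r) = 0.9879 / 1.2709 ≈ 0.7773

0.78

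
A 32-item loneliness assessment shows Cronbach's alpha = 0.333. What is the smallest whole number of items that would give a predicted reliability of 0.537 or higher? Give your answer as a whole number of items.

75

Rearranging the Spearman-Brown formula for n,
n = r*(1 − r) / [ r (1 − r*) ]
n = [0.537 × 0.667] / [0.333 × 0.463]
  = 0.358179 / 0.154179 = 2.3231
Items needed = n × 32 = 2.3231 × 32 ≈ 74.34 → round up to 75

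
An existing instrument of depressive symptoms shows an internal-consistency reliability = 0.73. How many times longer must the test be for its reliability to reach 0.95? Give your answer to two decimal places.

7.03

Invert Spearman-Brown to solve for n:
n = r*(1 − r) / [ r (1 − r*) ]
n = [0.95 × 0.27] / [0.73 × 0.05]
n = 0.2565 / 0.0365 ≈ 7.0274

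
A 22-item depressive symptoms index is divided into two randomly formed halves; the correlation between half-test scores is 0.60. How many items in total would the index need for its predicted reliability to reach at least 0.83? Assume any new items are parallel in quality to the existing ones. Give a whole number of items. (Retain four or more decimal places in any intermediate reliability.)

36

r_full = 2(0.60)/(1 + 0.60) = 0.7500
n = r_tgt(1 − r_full) / [r_full(1 − r_tgt)] = 0.83 × 0.2500 / (0.7500 × 0.17) ≈ 1.6275
Required items = 1.6275 × 22 = 35.80, so 36 items.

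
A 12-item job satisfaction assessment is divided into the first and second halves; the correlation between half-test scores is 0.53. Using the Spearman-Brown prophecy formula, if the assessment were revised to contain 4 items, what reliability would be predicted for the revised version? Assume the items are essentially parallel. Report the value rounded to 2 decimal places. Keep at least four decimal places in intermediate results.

0.43

Spearman-Brown correction (n = 2): r_full = 2·0.53/(1 + 0.53) = 0.6928
Then adjust to 4 items: n = 4/12 = 0.3333
r_new = n·r_full / (1 + (n − 1)·r_full) = 0.2309 / 0.5381 ≈ 0.4291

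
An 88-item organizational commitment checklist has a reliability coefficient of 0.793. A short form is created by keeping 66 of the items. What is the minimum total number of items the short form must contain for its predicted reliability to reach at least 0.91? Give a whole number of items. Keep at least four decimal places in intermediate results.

233

First, r for the 66-item form: n = 66/88 = 0.7500, so r_66 = 0.7500·0.793/(1 + (0.7500 − 1)·0.793) = 0.7418
Length factor from the short form to reach 0.91: n' = 0.91(1 − 0.7418) / [0.7418(1 − 0.91)] ≈ 3.5194
Items = 3.5194 × 66 ≈ 232.28 → 233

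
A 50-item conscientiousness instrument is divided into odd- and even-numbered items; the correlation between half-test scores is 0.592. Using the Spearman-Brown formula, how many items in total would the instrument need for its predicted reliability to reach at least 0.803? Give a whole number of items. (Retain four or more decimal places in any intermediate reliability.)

71

r_full = 2(0.592)/(1 + 0.592) = 0.7437
n = r_tgt(1 − r_full) / [r_full(1 − r_tgt)] = 0.803 × 0.2563 / (0.7437 × 0.197) ≈ 1.4048
Items = 1.4048 × 50 ≈ 70.24 → 71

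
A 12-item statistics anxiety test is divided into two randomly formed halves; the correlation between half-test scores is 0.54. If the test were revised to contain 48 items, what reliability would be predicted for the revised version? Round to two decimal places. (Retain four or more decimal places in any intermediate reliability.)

0.90

Full-test reliability from the split-half r: r_full = 2(0.54)/(1 + 0.54) = 0.7013
Length factor from 12 to 48 items: n = 48/12 = 4.0000
r_new = n·r_full / (1 + (n − 1)·r_full) = 2.8052 / 3.1039 ≈ 0.9038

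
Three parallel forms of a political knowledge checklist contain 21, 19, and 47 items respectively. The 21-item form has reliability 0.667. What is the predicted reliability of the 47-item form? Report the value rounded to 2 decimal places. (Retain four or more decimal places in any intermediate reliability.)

The 19-item form is not needed; work directly from the 21-item form with n = 47/21 = 2.2381.
r_{47} = n·r / (1 + (n − 1)·r) = 1.4928 / 1.8258 ≈ 0.8176

0.82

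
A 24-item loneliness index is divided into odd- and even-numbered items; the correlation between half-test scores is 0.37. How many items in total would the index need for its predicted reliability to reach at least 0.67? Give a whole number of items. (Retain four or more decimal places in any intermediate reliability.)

42

r_full = 2(0.37)/(1 + 0.37) = 0.5401
Solve Spearman-Brown for n: n = 0.67(1 − 0.5401) / [0.5401(1 − 0.67)] = 1.7288
Items = 1.7288 × 24 ≈ 41.49 → 42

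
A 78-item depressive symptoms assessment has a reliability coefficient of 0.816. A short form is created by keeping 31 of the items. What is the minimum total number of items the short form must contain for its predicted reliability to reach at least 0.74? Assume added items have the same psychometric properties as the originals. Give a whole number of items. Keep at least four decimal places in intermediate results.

First, r for the 31-item form: n = 31/78 = 0.3974, so r_31 = 0.3974·0.816/(1 + (0.3974 − 1)·0.816) = 0.6380
Length factor from the short form to reach 0.74: n' = 0.74(1 − 0.6380) / [0.6380(1 − 0.74)] ≈ 1.6149
Total items = 1.6149 × 31 = 50.06, rounded up to 51.

51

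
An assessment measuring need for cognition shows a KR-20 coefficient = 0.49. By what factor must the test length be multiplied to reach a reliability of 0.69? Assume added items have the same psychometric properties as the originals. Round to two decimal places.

n = 0.69(1 − 0.49) / [0.49(1 − 0.69)]
n = 0.3519 / 0.1519 ≈ 2.3167

2.32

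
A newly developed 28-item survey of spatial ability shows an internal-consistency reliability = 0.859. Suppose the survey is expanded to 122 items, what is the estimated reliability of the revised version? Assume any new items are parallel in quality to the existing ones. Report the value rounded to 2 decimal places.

0.96

The new length is 122/28 = 4.3571 times the old.
r_new = (4.3571 × 0.859) / (1 + (4.3571 − 1) × 0.859)
r_new = 3.7427 / 3.8837 ≈ 0.9637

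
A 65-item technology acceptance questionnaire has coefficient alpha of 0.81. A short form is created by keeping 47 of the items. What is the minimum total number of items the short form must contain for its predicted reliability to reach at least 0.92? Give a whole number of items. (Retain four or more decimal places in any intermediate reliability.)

Short-form reliability: n = 47/65 = 0.7231; r_47 = n·r/(1+(n−1)r) ≈ 0.7551
Length factor from the short form to reach 0.92: n' = 0.92(1 − 0.7551) / [0.7551(1 − 0.92)] ≈ 3.7298
Items = 3.7298 × 47 ≈ 175.30 → 176

176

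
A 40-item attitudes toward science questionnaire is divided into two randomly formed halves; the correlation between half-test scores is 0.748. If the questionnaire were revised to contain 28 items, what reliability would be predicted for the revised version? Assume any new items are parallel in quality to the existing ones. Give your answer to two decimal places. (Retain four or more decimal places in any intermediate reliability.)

0.81

Full-test reliability from the split-half r: r_full = 2(0.748)/(1 + 0.748) = 0.8558
Then adjust to 28 items: n = 28/40 = 0.7000
r_new = n·r_full / (1 + (n − 1)·r_full) = 0.5991 / 0.7433 ≈ 0.8060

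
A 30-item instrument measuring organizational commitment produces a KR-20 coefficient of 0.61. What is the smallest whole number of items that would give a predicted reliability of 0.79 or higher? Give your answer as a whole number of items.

Invert Spearman-Brown to solve for n:
n = r_target (1 − r_old) / [ r_old (1 − r_target) ]
n = 0.79(1 − 0.61) / [0.61(1 − 0.79)]
  = 0.3081 / 0.1281 = 2.4052
Items needed = n × 30 = 2.4052 × 30 ≈ 72.16 → round up to 73

73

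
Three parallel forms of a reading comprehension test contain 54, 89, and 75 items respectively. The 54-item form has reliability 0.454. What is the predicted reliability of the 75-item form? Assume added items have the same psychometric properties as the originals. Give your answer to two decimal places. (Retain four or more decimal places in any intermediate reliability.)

0.54

Only the ratio of lengths matters: n = 75/54 = 1.3889
r_{75} = n·r / (1 + (n − 1)·r) = 0.6306 / 1.1766 ≈ 0.5360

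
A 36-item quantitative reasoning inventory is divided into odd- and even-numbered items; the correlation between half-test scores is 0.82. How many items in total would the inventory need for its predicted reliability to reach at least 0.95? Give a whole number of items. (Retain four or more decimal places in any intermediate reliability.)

r_full = 2(0.82)/(1 + 0.82) = 0.9011
Solve Spearman-Brown for n: n = 0.95(1 − 0.9011) / [0.9011(1 − 0.95)] = 2.0853
Required items = 2.0853 × 36 = 75.07, so 76 items.

76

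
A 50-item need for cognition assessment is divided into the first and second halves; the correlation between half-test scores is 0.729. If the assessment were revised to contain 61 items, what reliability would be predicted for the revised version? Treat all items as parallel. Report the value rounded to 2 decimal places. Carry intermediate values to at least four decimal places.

0.87

Spearman-Brown correction (n = 2): r_full = 2·0.729/(1 + 0.729) = 0.8433
Then adjust to 61 items: n = 61/50 = 1.2200
r_new = n·r_full / (1 + (n − 1)·r_full) = 1.0288 / 1.1855 ≈ 0.8678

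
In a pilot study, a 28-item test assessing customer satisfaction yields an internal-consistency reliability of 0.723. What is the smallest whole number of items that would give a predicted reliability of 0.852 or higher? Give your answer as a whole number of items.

Rearranging the Spearman-Brown formula for n,
n = r_target (1 − r_old) / [ r_old (1 − r_target) ]
n = 0.852(1 − 0.723) / [0.723(1 − 0.852)]
  = 0.236004 / 0.107004 = 2.2056
So the test needs 2.2056 × 28 ≈ 61.76 items; rounding up, 62.

62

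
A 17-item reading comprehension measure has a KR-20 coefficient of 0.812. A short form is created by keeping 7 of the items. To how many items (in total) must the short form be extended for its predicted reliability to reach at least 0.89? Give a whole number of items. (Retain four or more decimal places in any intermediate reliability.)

Short-form reliability: n = 7/17 = 0.4118; r_7 = n·r/(1+(n−1)r) ≈ 0.6401
Length factor from the short form to reach 0.89: n' = 0.89(1 − 0.6401) / [0.6401(1 − 0.89)] ≈ 4.5492
Items = 4.5492 × 7 ≈ 31.84 → 32

32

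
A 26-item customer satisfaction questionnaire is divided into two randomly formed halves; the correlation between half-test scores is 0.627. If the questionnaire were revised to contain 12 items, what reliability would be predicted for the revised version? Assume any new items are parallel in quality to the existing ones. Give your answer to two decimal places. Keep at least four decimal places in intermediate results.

Full-test reliability from the split-half r: r_full = 2(0.627)/(1 + 0.627) = 0.7707
Then adjust to 12 items: n = 12/26 = 0.4615
r_new = n·r_full / (1 + (n − 1)·r_full) = 0.3557 / 0.5850 ≈ 0.6080

0.61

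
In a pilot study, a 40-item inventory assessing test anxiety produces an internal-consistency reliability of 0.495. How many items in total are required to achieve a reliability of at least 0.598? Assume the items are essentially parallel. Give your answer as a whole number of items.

61

n = 0.598(1 − 0.495) / [0.495(1 − 0.598)]
n = 0.301990 / 0.198990 ≈ 1.5176
So the test needs 1.5176 × 40 ≈ 60.70 items; rounding up, 61.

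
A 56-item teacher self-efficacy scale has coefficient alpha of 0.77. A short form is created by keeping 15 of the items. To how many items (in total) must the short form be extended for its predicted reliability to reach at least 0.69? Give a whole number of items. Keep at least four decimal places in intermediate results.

38

Short-form reliability: n = 15/56 = 0.2679; r_15 = n·r/(1+(n−1)r) ≈ 0.4728
Length factor from the short form to reach 0.69: n' = 0.69(1 − 0.4728) / [0.4728(1 − 0.69)] ≈ 2.4819
Items = 2.4819 × 15 ≈ 37.23 → 38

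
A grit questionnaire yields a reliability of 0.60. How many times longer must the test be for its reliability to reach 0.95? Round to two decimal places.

12.67

n = 0.95(1 − 0.60) / [0.60(1 − 0.95)]
n = 0.3800 / 0.0300 ≈ 12.6667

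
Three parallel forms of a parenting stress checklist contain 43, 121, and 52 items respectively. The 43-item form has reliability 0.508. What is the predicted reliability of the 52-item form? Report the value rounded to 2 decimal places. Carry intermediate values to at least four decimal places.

Only the ratio of lengths matters: n = 52/43 = 1.2093
r_{52} = n·r / (1 + (n − 1)·r) = 0.6143 / 1.1063 ≈ 0.5553

0.56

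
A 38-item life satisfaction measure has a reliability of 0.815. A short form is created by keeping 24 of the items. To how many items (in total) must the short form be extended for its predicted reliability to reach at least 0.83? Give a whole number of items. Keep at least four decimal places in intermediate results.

43

First, r for the 24-item form: n = 24/38 = 0.6316, so r_24 = 0.6316·0.815/(1 + (0.6316 − 1)·0.815) = 0.7356
Then solve for n' with r_old = 0.7356, r_target = 0.83: n' = 0.83(1 − 0.7356)/[0.7356(1 − 0.83)] = 1.7549
Total items = 1.7549 × 24 = 42.12, rounded up to 43.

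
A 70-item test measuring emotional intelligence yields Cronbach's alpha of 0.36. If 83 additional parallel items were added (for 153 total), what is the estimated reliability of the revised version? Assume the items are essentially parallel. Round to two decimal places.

0.55

Length ratio n = 153/70 = 2.1857
By Spearman-Brown, r_new = n r / (1 + (n − 1) r).
r_new = (2.1857 × 0.36) / (1 + (2.1857 − 1) × 0.36)
     = 0.7869 / 1.4269 = 0.5515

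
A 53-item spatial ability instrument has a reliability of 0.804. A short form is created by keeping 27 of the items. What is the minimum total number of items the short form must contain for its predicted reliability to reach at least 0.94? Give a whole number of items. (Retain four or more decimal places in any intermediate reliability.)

Short-form reliability: n = 27/53 = 0.5094; r_27 = n·r/(1+(n−1)r) ≈ 0.6763
Then solve for n' with r_old = 0.6763, r_target = 0.94: n' = 0.94(1 − 0.6763)/[0.6763(1 − 0.94)] = 7.4986
Total items = 7.4986 × 27 = 202.46, rounded up to 203.

203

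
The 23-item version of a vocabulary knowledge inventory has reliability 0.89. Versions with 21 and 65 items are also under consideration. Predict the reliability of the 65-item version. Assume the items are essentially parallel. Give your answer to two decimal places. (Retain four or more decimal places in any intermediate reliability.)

The 21-item form is not needed; work directly from the 23-item form with n = 65/23 = 2.8261.
r_{65} = n·r / (1 + (n − 1)·r) = 2.5152 / 2.6252 ≈ 0.9581

0.96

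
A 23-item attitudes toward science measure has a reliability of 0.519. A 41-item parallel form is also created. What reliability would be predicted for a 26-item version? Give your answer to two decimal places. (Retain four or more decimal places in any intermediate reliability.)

Only the ratio of lengths matters: n = 26/23 = 1.1304
r_{26} = n·r / (1 + (n − 1)·r) = 0.5867 / 1.0677 ≈ 0.5495

0.55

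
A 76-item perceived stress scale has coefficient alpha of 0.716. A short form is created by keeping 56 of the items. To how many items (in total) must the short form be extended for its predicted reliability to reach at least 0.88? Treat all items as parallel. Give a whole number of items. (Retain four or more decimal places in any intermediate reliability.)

Short-form reliability: n = 56/76 = 0.7368; r_56 = n·r/(1+(n−1)r) ≈ 0.6501
Length factor from the short form to reach 0.88: n' = 0.88(1 − 0.6501) / [0.6501(1 − 0.88)] ≈ 3.9470
Total items = 3.9470 × 56 = 221.03, rounded up to 222.

222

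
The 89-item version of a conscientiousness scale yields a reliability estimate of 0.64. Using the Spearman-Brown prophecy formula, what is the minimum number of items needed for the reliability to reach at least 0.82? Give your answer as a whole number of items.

229

n = 0.82 × (1 − 0.64) / [ 0.64 × (1 − 0.82) ]
  = 0.2952 / 0.1152 = 2.5625
So the test needs 2.5625 × 89 ≈ 228.06 items; rounding up, 229.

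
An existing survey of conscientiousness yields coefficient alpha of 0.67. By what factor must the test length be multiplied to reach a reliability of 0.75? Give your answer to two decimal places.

1.48

Invert Spearman-Brown to solve for n:
n = r_target (1 − r_old) / [ r_old (1 − r_target) ]
n = 0.75 × (1 − 0.67) / [ 0.67 × (1 − 0.75) ]
n = 0.2475 / 0.1675 ≈ 1.4776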